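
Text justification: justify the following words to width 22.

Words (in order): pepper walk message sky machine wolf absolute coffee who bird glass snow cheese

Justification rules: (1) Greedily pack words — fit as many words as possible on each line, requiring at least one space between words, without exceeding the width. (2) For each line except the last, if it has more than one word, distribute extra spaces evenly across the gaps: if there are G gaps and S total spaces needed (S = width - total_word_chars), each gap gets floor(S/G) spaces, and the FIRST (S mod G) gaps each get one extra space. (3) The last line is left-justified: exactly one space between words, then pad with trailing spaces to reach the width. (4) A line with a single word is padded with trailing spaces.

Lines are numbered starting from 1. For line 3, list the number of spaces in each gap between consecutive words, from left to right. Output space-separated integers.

Answer: 3 2

Derivation:
Line 1: ['pepper', 'walk', 'message'] (min_width=19, slack=3)
Line 2: ['sky', 'machine', 'wolf'] (min_width=16, slack=6)
Line 3: ['absolute', 'coffee', 'who'] (min_width=19, slack=3)
Line 4: ['bird', 'glass', 'snow', 'cheese'] (min_width=22, slack=0)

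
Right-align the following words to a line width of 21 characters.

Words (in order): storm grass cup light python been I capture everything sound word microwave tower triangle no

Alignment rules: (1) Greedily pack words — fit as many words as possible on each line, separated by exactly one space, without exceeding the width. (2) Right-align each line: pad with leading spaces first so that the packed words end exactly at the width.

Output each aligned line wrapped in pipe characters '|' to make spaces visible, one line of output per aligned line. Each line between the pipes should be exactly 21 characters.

Line 1: ['storm', 'grass', 'cup', 'light'] (min_width=21, slack=0)
Line 2: ['python', 'been', 'I', 'capture'] (min_width=21, slack=0)
Line 3: ['everything', 'sound', 'word'] (min_width=21, slack=0)
Line 4: ['microwave', 'tower'] (min_width=15, slack=6)
Line 5: ['triangle', 'no'] (min_width=11, slack=10)

Answer: |storm grass cup light|
|python been I capture|
|everything sound word|
|      microwave tower|
|          triangle no|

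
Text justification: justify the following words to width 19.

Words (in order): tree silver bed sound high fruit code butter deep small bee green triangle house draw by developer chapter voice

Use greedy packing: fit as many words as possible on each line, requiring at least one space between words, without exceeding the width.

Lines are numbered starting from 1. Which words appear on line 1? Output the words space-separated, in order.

Answer: tree silver bed

Derivation:
Line 1: ['tree', 'silver', 'bed'] (min_width=15, slack=4)
Line 2: ['sound', 'high', 'fruit'] (min_width=16, slack=3)
Line 3: ['code', 'butter', 'deep'] (min_width=16, slack=3)
Line 4: ['small', 'bee', 'green'] (min_width=15, slack=4)
Line 5: ['triangle', 'house', 'draw'] (min_width=19, slack=0)
Line 6: ['by', 'developer'] (min_width=12, slack=7)
Line 7: ['chapter', 'voice'] (min_width=13, slack=6)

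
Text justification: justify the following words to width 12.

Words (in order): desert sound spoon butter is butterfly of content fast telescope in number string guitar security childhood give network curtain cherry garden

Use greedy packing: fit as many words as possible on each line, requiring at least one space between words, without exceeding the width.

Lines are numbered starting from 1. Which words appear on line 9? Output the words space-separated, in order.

Answer: guitar

Derivation:
Line 1: ['desert', 'sound'] (min_width=12, slack=0)
Line 2: ['spoon', 'butter'] (min_width=12, slack=0)
Line 3: ['is', 'butterfly'] (min_width=12, slack=0)
Line 4: ['of', 'content'] (min_width=10, slack=2)
Line 5: ['fast'] (min_width=4, slack=8)
Line 6: ['telescope', 'in'] (min_width=12, slack=0)
Line 7: ['number'] (min_width=6, slack=6)
Line 8: ['string'] (min_width=6, slack=6)
Line 9: ['guitar'] (min_width=6, slack=6)
Line 10: ['security'] (min_width=8, slack=4)
Line 11: ['childhood'] (min_width=9, slack=3)
Line 12: ['give', 'network'] (min_width=12, slack=0)
Line 13: ['curtain'] (min_width=7, slack=5)
Line 14: ['cherry'] (min_width=6, slack=6)
Line 15: ['garden'] (min_width=6, slack=6)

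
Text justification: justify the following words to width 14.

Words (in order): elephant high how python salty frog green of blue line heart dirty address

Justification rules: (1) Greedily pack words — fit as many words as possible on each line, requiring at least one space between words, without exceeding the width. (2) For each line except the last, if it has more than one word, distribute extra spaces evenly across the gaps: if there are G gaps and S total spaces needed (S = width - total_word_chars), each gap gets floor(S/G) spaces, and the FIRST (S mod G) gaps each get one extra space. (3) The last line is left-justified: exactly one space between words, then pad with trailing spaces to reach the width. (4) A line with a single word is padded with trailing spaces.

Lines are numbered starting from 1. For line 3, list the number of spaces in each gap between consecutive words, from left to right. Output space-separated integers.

Line 1: ['elephant', 'high'] (min_width=13, slack=1)
Line 2: ['how', 'python'] (min_width=10, slack=4)
Line 3: ['salty', 'frog'] (min_width=10, slack=4)
Line 4: ['green', 'of', 'blue'] (min_width=13, slack=1)
Line 5: ['line', 'heart'] (min_width=10, slack=4)
Line 6: ['dirty', 'address'] (min_width=13, slack=1)

Answer: 5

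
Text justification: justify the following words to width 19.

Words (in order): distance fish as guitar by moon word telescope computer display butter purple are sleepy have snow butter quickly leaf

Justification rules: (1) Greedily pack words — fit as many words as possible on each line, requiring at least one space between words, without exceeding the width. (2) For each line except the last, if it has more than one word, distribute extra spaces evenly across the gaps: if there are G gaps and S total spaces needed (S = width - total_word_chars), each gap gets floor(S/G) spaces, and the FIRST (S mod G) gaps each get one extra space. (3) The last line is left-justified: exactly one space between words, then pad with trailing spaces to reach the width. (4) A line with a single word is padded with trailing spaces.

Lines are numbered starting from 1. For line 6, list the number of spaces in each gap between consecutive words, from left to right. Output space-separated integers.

Line 1: ['distance', 'fish', 'as'] (min_width=16, slack=3)
Line 2: ['guitar', 'by', 'moon', 'word'] (min_width=19, slack=0)
Line 3: ['telescope', 'computer'] (min_width=18, slack=1)
Line 4: ['display', 'butter'] (min_width=14, slack=5)
Line 5: ['purple', 'are', 'sleepy'] (min_width=17, slack=2)
Line 6: ['have', 'snow', 'butter'] (min_width=16, slack=3)
Line 7: ['quickly', 'leaf'] (min_width=12, slack=7)

Answer: 3 2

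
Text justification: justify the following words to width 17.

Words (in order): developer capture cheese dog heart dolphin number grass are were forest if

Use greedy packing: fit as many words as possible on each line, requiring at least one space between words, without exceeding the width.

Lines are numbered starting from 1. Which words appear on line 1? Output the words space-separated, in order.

Answer: developer capture

Derivation:
Line 1: ['developer', 'capture'] (min_width=17, slack=0)
Line 2: ['cheese', 'dog', 'heart'] (min_width=16, slack=1)
Line 3: ['dolphin', 'number'] (min_width=14, slack=3)
Line 4: ['grass', 'are', 'were'] (min_width=14, slack=3)
Line 5: ['forest', 'if'] (min_width=9, slack=8)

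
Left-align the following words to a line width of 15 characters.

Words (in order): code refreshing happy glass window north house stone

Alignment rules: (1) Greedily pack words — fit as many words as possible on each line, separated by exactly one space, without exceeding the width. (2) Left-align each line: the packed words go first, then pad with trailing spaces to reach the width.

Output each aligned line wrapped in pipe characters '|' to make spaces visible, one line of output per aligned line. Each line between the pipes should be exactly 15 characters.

Line 1: ['code', 'refreshing'] (min_width=15, slack=0)
Line 2: ['happy', 'glass'] (min_width=11, slack=4)
Line 3: ['window', 'north'] (min_width=12, slack=3)
Line 4: ['house', 'stone'] (min_width=11, slack=4)

Answer: |code refreshing|
|happy glass    |
|window north   |
|house stone    |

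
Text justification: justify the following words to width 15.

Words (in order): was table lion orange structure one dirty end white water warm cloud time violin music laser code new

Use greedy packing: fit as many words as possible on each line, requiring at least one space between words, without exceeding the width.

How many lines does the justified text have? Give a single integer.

Line 1: ['was', 'table', 'lion'] (min_width=14, slack=1)
Line 2: ['orange'] (min_width=6, slack=9)
Line 3: ['structure', 'one'] (min_width=13, slack=2)
Line 4: ['dirty', 'end', 'white'] (min_width=15, slack=0)
Line 5: ['water', 'warm'] (min_width=10, slack=5)
Line 6: ['cloud', 'time'] (min_width=10, slack=5)
Line 7: ['violin', 'music'] (min_width=12, slack=3)
Line 8: ['laser', 'code', 'new'] (min_width=14, slack=1)
Total lines: 8

Answer: 8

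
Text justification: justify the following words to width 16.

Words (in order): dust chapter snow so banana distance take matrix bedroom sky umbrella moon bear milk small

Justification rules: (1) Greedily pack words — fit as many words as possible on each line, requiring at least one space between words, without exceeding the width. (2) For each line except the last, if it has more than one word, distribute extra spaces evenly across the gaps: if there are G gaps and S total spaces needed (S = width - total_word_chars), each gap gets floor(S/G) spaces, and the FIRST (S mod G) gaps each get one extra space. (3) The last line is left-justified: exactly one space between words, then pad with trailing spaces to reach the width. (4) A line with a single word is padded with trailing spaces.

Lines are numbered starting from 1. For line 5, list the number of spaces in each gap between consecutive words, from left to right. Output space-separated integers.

Line 1: ['dust', 'chapter'] (min_width=12, slack=4)
Line 2: ['snow', 'so', 'banana'] (min_width=14, slack=2)
Line 3: ['distance', 'take'] (min_width=13, slack=3)
Line 4: ['matrix', 'bedroom'] (min_width=14, slack=2)
Line 5: ['sky', 'umbrella'] (min_width=12, slack=4)
Line 6: ['moon', 'bear', 'milk'] (min_width=14, slack=2)
Line 7: ['small'] (min_width=5, slack=11)

Answer: 5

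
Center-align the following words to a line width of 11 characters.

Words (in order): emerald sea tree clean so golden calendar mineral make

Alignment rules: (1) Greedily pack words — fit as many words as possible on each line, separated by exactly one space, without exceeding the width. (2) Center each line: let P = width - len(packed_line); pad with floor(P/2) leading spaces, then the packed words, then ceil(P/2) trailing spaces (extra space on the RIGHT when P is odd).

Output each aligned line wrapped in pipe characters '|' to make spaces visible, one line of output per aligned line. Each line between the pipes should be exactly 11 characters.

Answer: |emerald sea|
|tree clean |
| so golden |
| calendar  |
|  mineral  |
|   make    |

Derivation:
Line 1: ['emerald', 'sea'] (min_width=11, slack=0)
Line 2: ['tree', 'clean'] (min_width=10, slack=1)
Line 3: ['so', 'golden'] (min_width=9, slack=2)
Line 4: ['calendar'] (min_width=8, slack=3)
Line 5: ['mineral'] (min_width=7, slack=4)
Line 6: ['make'] (min_width=4, slack=7)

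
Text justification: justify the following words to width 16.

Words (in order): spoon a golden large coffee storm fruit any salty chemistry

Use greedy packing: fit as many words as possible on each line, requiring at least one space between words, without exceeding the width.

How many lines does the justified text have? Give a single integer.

Answer: 4

Derivation:
Line 1: ['spoon', 'a', 'golden'] (min_width=14, slack=2)
Line 2: ['large', 'coffee'] (min_width=12, slack=4)
Line 3: ['storm', 'fruit', 'any'] (min_width=15, slack=1)
Line 4: ['salty', 'chemistry'] (min_width=15, slack=1)
Total lines: 4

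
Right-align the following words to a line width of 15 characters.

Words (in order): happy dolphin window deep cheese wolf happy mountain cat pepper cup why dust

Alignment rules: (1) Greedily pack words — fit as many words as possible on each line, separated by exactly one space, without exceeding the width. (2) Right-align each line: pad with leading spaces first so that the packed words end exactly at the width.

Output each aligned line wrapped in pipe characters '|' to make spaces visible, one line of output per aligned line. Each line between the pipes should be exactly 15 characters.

Line 1: ['happy', 'dolphin'] (min_width=13, slack=2)
Line 2: ['window', 'deep'] (min_width=11, slack=4)
Line 3: ['cheese', 'wolf'] (min_width=11, slack=4)
Line 4: ['happy', 'mountain'] (min_width=14, slack=1)
Line 5: ['cat', 'pepper', 'cup'] (min_width=14, slack=1)
Line 6: ['why', 'dust'] (min_width=8, slack=7)

Answer: |  happy dolphin|
|    window deep|
|    cheese wolf|
| happy mountain|
| cat pepper cup|
|       why dust|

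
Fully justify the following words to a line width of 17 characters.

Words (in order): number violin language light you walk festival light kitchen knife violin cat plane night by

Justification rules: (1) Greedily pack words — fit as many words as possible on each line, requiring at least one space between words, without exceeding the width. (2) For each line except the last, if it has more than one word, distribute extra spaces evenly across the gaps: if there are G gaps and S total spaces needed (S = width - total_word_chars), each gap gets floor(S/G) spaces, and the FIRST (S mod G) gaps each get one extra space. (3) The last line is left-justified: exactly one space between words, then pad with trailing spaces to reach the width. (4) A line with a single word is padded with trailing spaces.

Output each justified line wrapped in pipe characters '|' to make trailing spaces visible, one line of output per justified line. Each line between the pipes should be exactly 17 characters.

Line 1: ['number', 'violin'] (min_width=13, slack=4)
Line 2: ['language', 'light'] (min_width=14, slack=3)
Line 3: ['you', 'walk', 'festival'] (min_width=17, slack=0)
Line 4: ['light', 'kitchen'] (min_width=13, slack=4)
Line 5: ['knife', 'violin', 'cat'] (min_width=16, slack=1)
Line 6: ['plane', 'night', 'by'] (min_width=14, slack=3)

Answer: |number     violin|
|language    light|
|you walk festival|
|light     kitchen|
|knife  violin cat|
|plane night by   |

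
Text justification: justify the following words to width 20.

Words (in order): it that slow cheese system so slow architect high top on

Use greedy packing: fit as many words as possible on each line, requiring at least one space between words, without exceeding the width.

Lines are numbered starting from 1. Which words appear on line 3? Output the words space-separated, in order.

Answer: architect high top

Derivation:
Line 1: ['it', 'that', 'slow', 'cheese'] (min_width=19, slack=1)
Line 2: ['system', 'so', 'slow'] (min_width=14, slack=6)
Line 3: ['architect', 'high', 'top'] (min_width=18, slack=2)
Line 4: ['on'] (min_width=2, slack=18)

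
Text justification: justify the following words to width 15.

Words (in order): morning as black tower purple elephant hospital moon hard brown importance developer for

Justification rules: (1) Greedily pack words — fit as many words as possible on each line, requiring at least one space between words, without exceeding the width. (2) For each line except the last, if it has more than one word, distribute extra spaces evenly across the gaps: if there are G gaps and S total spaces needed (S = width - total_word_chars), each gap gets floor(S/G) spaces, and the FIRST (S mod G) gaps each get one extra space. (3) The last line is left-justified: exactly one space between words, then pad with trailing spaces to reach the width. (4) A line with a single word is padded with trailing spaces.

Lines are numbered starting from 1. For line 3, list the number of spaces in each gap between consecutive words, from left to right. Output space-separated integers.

Line 1: ['morning', 'as'] (min_width=10, slack=5)
Line 2: ['black', 'tower'] (min_width=11, slack=4)
Line 3: ['purple', 'elephant'] (min_width=15, slack=0)
Line 4: ['hospital', 'moon'] (min_width=13, slack=2)
Line 5: ['hard', 'brown'] (min_width=10, slack=5)
Line 6: ['importance'] (min_width=10, slack=5)
Line 7: ['developer', 'for'] (min_width=13, slack=2)

Answer: 1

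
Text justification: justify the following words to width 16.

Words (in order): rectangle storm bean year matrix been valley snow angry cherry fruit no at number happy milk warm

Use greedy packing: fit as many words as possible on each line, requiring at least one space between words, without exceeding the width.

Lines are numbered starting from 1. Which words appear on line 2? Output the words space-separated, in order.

Line 1: ['rectangle', 'storm'] (min_width=15, slack=1)
Line 2: ['bean', 'year', 'matrix'] (min_width=16, slack=0)
Line 3: ['been', 'valley', 'snow'] (min_width=16, slack=0)
Line 4: ['angry', 'cherry'] (min_width=12, slack=4)
Line 5: ['fruit', 'no', 'at'] (min_width=11, slack=5)
Line 6: ['number', 'happy'] (min_width=12, slack=4)
Line 7: ['milk', 'warm'] (min_width=9, slack=7)

Answer: bean year matrix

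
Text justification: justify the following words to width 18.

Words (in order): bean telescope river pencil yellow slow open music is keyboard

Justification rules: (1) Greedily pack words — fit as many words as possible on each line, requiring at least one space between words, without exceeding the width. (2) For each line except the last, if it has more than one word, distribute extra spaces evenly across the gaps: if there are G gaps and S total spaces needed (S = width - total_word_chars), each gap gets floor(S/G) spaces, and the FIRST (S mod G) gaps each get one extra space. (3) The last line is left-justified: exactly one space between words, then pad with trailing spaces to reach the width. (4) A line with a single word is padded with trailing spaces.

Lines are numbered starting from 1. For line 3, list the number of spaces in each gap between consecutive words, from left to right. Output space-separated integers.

Line 1: ['bean', 'telescope'] (min_width=14, slack=4)
Line 2: ['river', 'pencil'] (min_width=12, slack=6)
Line 3: ['yellow', 'slow', 'open'] (min_width=16, slack=2)
Line 4: ['music', 'is', 'keyboard'] (min_width=17, slack=1)

Answer: 2 2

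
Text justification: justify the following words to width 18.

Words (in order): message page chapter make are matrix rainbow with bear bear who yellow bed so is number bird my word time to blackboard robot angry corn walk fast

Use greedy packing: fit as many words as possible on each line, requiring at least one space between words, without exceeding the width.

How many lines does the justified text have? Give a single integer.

Line 1: ['message', 'page'] (min_width=12, slack=6)
Line 2: ['chapter', 'make', 'are'] (min_width=16, slack=2)
Line 3: ['matrix', 'rainbow'] (min_width=14, slack=4)
Line 4: ['with', 'bear', 'bear', 'who'] (min_width=18, slack=0)
Line 5: ['yellow', 'bed', 'so', 'is'] (min_width=16, slack=2)
Line 6: ['number', 'bird', 'my'] (min_width=14, slack=4)
Line 7: ['word', 'time', 'to'] (min_width=12, slack=6)
Line 8: ['blackboard', 'robot'] (min_width=16, slack=2)
Line 9: ['angry', 'corn', 'walk'] (min_width=15, slack=3)
Line 10: ['fast'] (min_width=4, slack=14)
Total lines: 10

Answer: 10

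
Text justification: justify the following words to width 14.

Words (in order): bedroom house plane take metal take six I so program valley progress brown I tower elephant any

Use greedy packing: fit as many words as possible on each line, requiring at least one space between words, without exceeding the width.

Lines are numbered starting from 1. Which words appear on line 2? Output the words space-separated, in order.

Line 1: ['bedroom', 'house'] (min_width=13, slack=1)
Line 2: ['plane', 'take'] (min_width=10, slack=4)
Line 3: ['metal', 'take', 'six'] (min_width=14, slack=0)
Line 4: ['I', 'so', 'program'] (min_width=12, slack=2)
Line 5: ['valley'] (min_width=6, slack=8)
Line 6: ['progress', 'brown'] (min_width=14, slack=0)
Line 7: ['I', 'tower'] (min_width=7, slack=7)
Line 8: ['elephant', 'any'] (min_width=12, slack=2)

Answer: plane take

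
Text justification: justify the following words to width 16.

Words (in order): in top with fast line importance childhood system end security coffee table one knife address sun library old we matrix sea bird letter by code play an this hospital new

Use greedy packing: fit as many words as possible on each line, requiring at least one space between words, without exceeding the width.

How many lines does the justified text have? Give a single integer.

Answer: 12

Derivation:
Line 1: ['in', 'top', 'with', 'fast'] (min_width=16, slack=0)
Line 2: ['line', 'importance'] (min_width=15, slack=1)
Line 3: ['childhood', 'system'] (min_width=16, slack=0)
Line 4: ['end', 'security'] (min_width=12, slack=4)
Line 5: ['coffee', 'table', 'one'] (min_width=16, slack=0)
Line 6: ['knife', 'address'] (min_width=13, slack=3)
Line 7: ['sun', 'library', 'old'] (min_width=15, slack=1)
Line 8: ['we', 'matrix', 'sea'] (min_width=13, slack=3)
Line 9: ['bird', 'letter', 'by'] (min_width=14, slack=2)
Line 10: ['code', 'play', 'an'] (min_width=12, slack=4)
Line 11: ['this', 'hospital'] (min_width=13, slack=3)
Line 12: ['new'] (min_width=3, slack=13)
Total lines: 12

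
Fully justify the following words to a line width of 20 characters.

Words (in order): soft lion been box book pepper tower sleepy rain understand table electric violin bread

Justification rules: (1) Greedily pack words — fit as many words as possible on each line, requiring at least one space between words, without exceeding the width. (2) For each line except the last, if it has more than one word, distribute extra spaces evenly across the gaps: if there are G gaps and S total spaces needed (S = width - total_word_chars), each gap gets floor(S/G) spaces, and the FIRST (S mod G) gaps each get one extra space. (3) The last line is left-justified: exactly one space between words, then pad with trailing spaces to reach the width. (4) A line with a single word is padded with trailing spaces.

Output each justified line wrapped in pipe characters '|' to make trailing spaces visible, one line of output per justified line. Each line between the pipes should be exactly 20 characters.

Line 1: ['soft', 'lion', 'been', 'box'] (min_width=18, slack=2)
Line 2: ['book', 'pepper', 'tower'] (min_width=17, slack=3)
Line 3: ['sleepy', 'rain'] (min_width=11, slack=9)
Line 4: ['understand', 'table'] (min_width=16, slack=4)
Line 5: ['electric', 'violin'] (min_width=15, slack=5)
Line 6: ['bread'] (min_width=5, slack=15)

Answer: |soft  lion  been box|
|book   pepper  tower|
|sleepy          rain|
|understand     table|
|electric      violin|
|bread               |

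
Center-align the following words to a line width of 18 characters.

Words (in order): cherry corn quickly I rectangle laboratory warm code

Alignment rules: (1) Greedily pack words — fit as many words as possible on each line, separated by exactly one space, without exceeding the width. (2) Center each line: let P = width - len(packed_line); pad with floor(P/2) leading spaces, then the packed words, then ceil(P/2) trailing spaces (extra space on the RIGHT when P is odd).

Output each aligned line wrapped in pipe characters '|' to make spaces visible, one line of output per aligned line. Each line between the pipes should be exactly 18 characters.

Answer: |   cherry corn    |
|    quickly I     |
|    rectangle     |
| laboratory warm  |
|       code       |

Derivation:
Line 1: ['cherry', 'corn'] (min_width=11, slack=7)
Line 2: ['quickly', 'I'] (min_width=9, slack=9)
Line 3: ['rectangle'] (min_width=9, slack=9)
Line 4: ['laboratory', 'warm'] (min_width=15, slack=3)
Line 5: ['code'] (min_width=4, slack=14)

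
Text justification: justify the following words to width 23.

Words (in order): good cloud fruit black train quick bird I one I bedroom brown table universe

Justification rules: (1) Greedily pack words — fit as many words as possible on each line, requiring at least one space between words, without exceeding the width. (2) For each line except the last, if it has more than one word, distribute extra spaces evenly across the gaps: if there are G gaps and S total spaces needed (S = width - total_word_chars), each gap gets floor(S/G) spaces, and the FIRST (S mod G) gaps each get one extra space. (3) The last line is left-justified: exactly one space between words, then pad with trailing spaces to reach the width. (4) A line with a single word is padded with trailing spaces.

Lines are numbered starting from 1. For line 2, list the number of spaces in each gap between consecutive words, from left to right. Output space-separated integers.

Line 1: ['good', 'cloud', 'fruit', 'black'] (min_width=22, slack=1)
Line 2: ['train', 'quick', 'bird', 'I', 'one'] (min_width=22, slack=1)
Line 3: ['I', 'bedroom', 'brown', 'table'] (min_width=21, slack=2)
Line 4: ['universe'] (min_width=8, slack=15)

Answer: 2 1 1 1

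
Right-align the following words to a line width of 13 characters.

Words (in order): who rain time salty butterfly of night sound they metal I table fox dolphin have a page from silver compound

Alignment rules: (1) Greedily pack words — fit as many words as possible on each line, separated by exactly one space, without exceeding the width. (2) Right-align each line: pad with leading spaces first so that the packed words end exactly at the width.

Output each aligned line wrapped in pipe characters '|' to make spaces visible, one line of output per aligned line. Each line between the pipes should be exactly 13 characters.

Answer: |who rain time|
|        salty|
| butterfly of|
|  night sound|
| they metal I|
|    table fox|
| dolphin have|
|  a page from|
|       silver|
|     compound|

Derivation:
Line 1: ['who', 'rain', 'time'] (min_width=13, slack=0)
Line 2: ['salty'] (min_width=5, slack=8)
Line 3: ['butterfly', 'of'] (min_width=12, slack=1)
Line 4: ['night', 'sound'] (min_width=11, slack=2)
Line 5: ['they', 'metal', 'I'] (min_width=12, slack=1)
Line 6: ['table', 'fox'] (min_width=9, slack=4)
Line 7: ['dolphin', 'have'] (min_width=12, slack=1)
Line 8: ['a', 'page', 'from'] (min_width=11, slack=2)
Line 9: ['silver'] (min_width=6, slack=7)
Line 10: ['compound'] (min_width=8, slack=5)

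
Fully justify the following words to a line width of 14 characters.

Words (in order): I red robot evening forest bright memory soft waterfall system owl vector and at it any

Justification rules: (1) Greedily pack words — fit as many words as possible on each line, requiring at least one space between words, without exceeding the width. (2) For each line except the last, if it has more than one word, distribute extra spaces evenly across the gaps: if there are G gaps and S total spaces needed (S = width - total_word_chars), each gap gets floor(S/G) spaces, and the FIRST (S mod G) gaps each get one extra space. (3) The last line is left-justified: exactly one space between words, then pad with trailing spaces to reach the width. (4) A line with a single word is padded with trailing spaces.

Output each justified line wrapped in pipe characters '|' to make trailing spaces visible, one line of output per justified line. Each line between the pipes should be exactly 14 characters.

Answer: |I   red  robot|
|evening forest|
|bright  memory|
|soft waterfall|
|system     owl|
|vector  and at|
|it any        |

Derivation:
Line 1: ['I', 'red', 'robot'] (min_width=11, slack=3)
Line 2: ['evening', 'forest'] (min_width=14, slack=0)
Line 3: ['bright', 'memory'] (min_width=13, slack=1)
Line 4: ['soft', 'waterfall'] (min_width=14, slack=0)
Line 5: ['system', 'owl'] (min_width=10, slack=4)
Line 6: ['vector', 'and', 'at'] (min_width=13, slack=1)
Line 7: ['it', 'any'] (min_width=6, slack=8)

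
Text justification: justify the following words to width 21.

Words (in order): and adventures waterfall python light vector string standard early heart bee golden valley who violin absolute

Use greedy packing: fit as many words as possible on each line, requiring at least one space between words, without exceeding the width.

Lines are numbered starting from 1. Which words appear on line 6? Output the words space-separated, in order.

Answer: violin absolute

Derivation:
Line 1: ['and', 'adventures'] (min_width=14, slack=7)
Line 2: ['waterfall', 'python'] (min_width=16, slack=5)
Line 3: ['light', 'vector', 'string'] (min_width=19, slack=2)
Line 4: ['standard', 'early', 'heart'] (min_width=20, slack=1)
Line 5: ['bee', 'golden', 'valley', 'who'] (min_width=21, slack=0)
Line 6: ['violin', 'absolute'] (min_width=15, slack=6)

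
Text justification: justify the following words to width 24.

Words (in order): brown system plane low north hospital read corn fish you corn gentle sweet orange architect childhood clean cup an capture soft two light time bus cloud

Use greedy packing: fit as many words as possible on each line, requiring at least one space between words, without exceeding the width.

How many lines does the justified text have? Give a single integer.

Answer: 7

Derivation:
Line 1: ['brown', 'system', 'plane', 'low'] (min_width=22, slack=2)
Line 2: ['north', 'hospital', 'read', 'corn'] (min_width=24, slack=0)
Line 3: ['fish', 'you', 'corn', 'gentle'] (min_width=20, slack=4)
Line 4: ['sweet', 'orange', 'architect'] (min_width=22, slack=2)
Line 5: ['childhood', 'clean', 'cup', 'an'] (min_width=22, slack=2)
Line 6: ['capture', 'soft', 'two', 'light'] (min_width=22, slack=2)
Line 7: ['time', 'bus', 'cloud'] (min_width=14, slack=10)
Total lines: 7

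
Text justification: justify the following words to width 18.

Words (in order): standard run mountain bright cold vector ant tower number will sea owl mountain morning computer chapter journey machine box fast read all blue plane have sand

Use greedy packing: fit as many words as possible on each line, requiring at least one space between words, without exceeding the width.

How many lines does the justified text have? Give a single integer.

Answer: 10

Derivation:
Line 1: ['standard', 'run'] (min_width=12, slack=6)
Line 2: ['mountain', 'bright'] (min_width=15, slack=3)
Line 3: ['cold', 'vector', 'ant'] (min_width=15, slack=3)
Line 4: ['tower', 'number', 'will'] (min_width=17, slack=1)
Line 5: ['sea', 'owl', 'mountain'] (min_width=16, slack=2)
Line 6: ['morning', 'computer'] (min_width=16, slack=2)
Line 7: ['chapter', 'journey'] (min_width=15, slack=3)
Line 8: ['machine', 'box', 'fast'] (min_width=16, slack=2)
Line 9: ['read', 'all', 'blue'] (min_width=13, slack=5)
Line 10: ['plane', 'have', 'sand'] (min_width=15, slack=3)
Total lines: 10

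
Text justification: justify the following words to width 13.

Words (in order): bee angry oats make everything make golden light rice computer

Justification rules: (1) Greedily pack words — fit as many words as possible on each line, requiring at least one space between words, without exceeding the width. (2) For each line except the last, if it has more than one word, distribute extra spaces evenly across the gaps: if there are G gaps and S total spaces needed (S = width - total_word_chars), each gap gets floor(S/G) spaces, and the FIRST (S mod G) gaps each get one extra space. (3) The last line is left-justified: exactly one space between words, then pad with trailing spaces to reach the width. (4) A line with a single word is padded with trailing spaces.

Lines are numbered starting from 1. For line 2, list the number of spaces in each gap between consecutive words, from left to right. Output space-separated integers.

Answer: 5

Derivation:
Line 1: ['bee', 'angry'] (min_width=9, slack=4)
Line 2: ['oats', 'make'] (min_width=9, slack=4)
Line 3: ['everything'] (min_width=10, slack=3)
Line 4: ['make', 'golden'] (min_width=11, slack=2)
Line 5: ['light', 'rice'] (min_width=10, slack=3)
Line 6: ['computer'] (min_width=8, slack=5)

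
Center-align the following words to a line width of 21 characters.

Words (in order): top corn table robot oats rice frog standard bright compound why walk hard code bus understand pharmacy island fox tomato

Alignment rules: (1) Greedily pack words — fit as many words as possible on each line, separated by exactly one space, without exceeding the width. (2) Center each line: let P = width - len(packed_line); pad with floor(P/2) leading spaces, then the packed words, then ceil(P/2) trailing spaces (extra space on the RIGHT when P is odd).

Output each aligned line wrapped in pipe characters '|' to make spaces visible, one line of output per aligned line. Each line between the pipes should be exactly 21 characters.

Line 1: ['top', 'corn', 'table', 'robot'] (min_width=20, slack=1)
Line 2: ['oats', 'rice', 'frog'] (min_width=14, slack=7)
Line 3: ['standard', 'bright'] (min_width=15, slack=6)
Line 4: ['compound', 'why', 'walk'] (min_width=17, slack=4)
Line 5: ['hard', 'code', 'bus'] (min_width=13, slack=8)
Line 6: ['understand', 'pharmacy'] (min_width=19, slack=2)
Line 7: ['island', 'fox', 'tomato'] (min_width=17, slack=4)

Answer: |top corn table robot |
|   oats rice frog    |
|   standard bright   |
|  compound why walk  |
|    hard code bus    |
| understand pharmacy |
|  island fox tomato  |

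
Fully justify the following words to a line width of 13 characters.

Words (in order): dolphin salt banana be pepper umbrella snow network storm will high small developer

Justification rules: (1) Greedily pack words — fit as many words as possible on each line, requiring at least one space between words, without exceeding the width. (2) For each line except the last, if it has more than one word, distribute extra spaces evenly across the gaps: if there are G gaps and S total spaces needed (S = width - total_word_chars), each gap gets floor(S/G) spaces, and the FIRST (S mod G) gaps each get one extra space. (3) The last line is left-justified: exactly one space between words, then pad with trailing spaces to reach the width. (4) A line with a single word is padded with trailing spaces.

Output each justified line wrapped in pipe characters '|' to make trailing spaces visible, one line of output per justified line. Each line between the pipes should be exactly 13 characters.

Line 1: ['dolphin', 'salt'] (min_width=12, slack=1)
Line 2: ['banana', 'be'] (min_width=9, slack=4)
Line 3: ['pepper'] (min_width=6, slack=7)
Line 4: ['umbrella', 'snow'] (min_width=13, slack=0)
Line 5: ['network', 'storm'] (min_width=13, slack=0)
Line 6: ['will', 'high'] (min_width=9, slack=4)
Line 7: ['small'] (min_width=5, slack=8)
Line 8: ['developer'] (min_width=9, slack=4)

Answer: |dolphin  salt|
|banana     be|
|pepper       |
|umbrella snow|
|network storm|
|will     high|
|small        |
|developer    |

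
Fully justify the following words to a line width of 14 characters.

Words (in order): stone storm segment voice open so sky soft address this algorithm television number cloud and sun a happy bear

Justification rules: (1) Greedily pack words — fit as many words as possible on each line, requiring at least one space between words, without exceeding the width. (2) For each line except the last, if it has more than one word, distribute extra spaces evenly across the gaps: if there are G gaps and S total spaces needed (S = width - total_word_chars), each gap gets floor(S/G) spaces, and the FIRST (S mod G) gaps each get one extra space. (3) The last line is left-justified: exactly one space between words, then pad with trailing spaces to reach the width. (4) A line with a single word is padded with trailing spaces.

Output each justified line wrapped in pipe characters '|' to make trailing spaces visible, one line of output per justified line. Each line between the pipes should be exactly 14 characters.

Line 1: ['stone', 'storm'] (min_width=11, slack=3)
Line 2: ['segment', 'voice'] (min_width=13, slack=1)
Line 3: ['open', 'so', 'sky'] (min_width=11, slack=3)
Line 4: ['soft', 'address'] (min_width=12, slack=2)
Line 5: ['this', 'algorithm'] (min_width=14, slack=0)
Line 6: ['television'] (min_width=10, slack=4)
Line 7: ['number', 'cloud'] (min_width=12, slack=2)
Line 8: ['and', 'sun', 'a'] (min_width=9, slack=5)
Line 9: ['happy', 'bear'] (min_width=10, slack=4)

Answer: |stone    storm|
|segment  voice|
|open   so  sky|
|soft   address|
|this algorithm|
|television    |
|number   cloud|
|and    sun   a|
|happy bear    |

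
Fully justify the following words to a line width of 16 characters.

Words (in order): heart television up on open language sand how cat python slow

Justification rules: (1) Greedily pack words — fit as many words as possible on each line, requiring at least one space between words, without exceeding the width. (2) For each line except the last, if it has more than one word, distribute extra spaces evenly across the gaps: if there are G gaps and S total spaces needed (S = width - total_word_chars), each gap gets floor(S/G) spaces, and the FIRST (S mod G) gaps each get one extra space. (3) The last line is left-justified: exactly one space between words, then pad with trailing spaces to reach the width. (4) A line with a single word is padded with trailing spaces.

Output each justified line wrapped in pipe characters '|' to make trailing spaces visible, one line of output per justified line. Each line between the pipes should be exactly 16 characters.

Answer: |heart television|
|up    on    open|
|language    sand|
|how  cat  python|
|slow            |

Derivation:
Line 1: ['heart', 'television'] (min_width=16, slack=0)
Line 2: ['up', 'on', 'open'] (min_width=10, slack=6)
Line 3: ['language', 'sand'] (min_width=13, slack=3)
Line 4: ['how', 'cat', 'python'] (min_width=14, slack=2)
Line 5: ['slow'] (min_width=4, slack=12)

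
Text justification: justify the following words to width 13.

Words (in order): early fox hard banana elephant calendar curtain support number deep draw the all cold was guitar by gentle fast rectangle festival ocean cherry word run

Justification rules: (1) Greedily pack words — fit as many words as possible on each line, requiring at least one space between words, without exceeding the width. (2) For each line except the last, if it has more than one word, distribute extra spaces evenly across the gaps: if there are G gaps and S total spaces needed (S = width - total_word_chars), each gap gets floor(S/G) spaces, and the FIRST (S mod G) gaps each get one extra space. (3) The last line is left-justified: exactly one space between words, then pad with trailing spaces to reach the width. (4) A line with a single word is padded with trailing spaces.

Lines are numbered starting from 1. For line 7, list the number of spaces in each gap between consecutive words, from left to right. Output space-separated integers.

Answer: 3

Derivation:
Line 1: ['early', 'fox'] (min_width=9, slack=4)
Line 2: ['hard', 'banana'] (min_width=11, slack=2)
Line 3: ['elephant'] (min_width=8, slack=5)
Line 4: ['calendar'] (min_width=8, slack=5)
Line 5: ['curtain'] (min_width=7, slack=6)
Line 6: ['support'] (min_width=7, slack=6)
Line 7: ['number', 'deep'] (min_width=11, slack=2)
Line 8: ['draw', 'the', 'all'] (min_width=12, slack=1)
Line 9: ['cold', 'was'] (min_width=8, slack=5)
Line 10: ['guitar', 'by'] (min_width=9, slack=4)
Line 11: ['gentle', 'fast'] (min_width=11, slack=2)
Line 12: ['rectangle'] (min_width=9, slack=4)
Line 13: ['festival'] (min_width=8, slack=5)
Line 14: ['ocean', 'cherry'] (min_width=12, slack=1)
Line 15: ['word', 'run'] (min_width=8, slack=5)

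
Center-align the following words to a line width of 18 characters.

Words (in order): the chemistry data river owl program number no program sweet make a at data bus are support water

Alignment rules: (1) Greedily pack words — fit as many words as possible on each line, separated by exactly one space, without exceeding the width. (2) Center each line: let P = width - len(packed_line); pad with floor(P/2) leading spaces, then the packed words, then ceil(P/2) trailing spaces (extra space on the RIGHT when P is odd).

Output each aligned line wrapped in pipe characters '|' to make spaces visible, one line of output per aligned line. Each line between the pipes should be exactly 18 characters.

Line 1: ['the', 'chemistry', 'data'] (min_width=18, slack=0)
Line 2: ['river', 'owl', 'program'] (min_width=17, slack=1)
Line 3: ['number', 'no', 'program'] (min_width=17, slack=1)
Line 4: ['sweet', 'make', 'a', 'at'] (min_width=15, slack=3)
Line 5: ['data', 'bus', 'are'] (min_width=12, slack=6)
Line 6: ['support', 'water'] (min_width=13, slack=5)

Answer: |the chemistry data|
|river owl program |
|number no program |
| sweet make a at  |
|   data bus are   |
|  support water   |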